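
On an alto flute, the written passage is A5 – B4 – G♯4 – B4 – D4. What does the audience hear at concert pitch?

The alto flute sounds a perfect fourth below written, so transpose each written note down a perfect fourth.
A5 → E5
B4 → F#4
G#4 → D#4
B4 → F#4
D4 → A3

E5 F#4 D#4 F#4 A3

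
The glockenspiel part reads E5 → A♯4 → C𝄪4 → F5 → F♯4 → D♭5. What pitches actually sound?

E7 A#6 C##6 F7 F#6 Db7

Written C4 on the glockenspiel sounds as C6, a perfect fifteenth higher; apply that shift to every note.
E5 gives E7
A#4 gives A#6
C##4 gives C##6
F5 gives F7
F#4 gives F#6
Db5 gives Db7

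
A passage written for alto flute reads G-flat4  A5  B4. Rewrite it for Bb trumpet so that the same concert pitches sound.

First find concert pitch: the alto flute sounds a perfect fourth below written, so G-flat4 A5 B4 sounds Db4 E5 F#4.
Then write for Bb trumpet: it sounds a major second below written, so the part must be a major second above concert.
Db4 → Eb4
E5 → F#5
F#4 → G#4

Eb4 F#5 G#4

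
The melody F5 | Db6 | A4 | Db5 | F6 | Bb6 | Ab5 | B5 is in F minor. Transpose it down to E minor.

E5 C6 G#4 C5 E6 A6 G5 A#5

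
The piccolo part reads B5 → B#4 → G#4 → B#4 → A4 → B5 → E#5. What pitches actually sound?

Written C4 on the piccolo sounds as C5, a perfect octave higher; apply that shift to every note.
B5 -> B6
B#4 -> B#5
G#4 -> G#5
B#4 -> B#5
A4 -> A5
B5 -> B6
E#5 -> E#6

B6 B#5 G#5 B#5 A5 B6 E#6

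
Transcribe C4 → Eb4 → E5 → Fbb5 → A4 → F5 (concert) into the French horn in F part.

The French horn in F sounds a perfect fifth below written, so the written part must be a perfect fifth above concert — transpose each note up.
C4 gives G4
Eb4 gives Bb4
E5 gives B5
Fbb5 gives Cbb6
A4 gives E5
F5 gives C6

G4 Bb4 B5 Cbb6 E5 C6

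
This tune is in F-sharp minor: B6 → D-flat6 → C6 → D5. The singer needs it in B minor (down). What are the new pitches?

E6 Gb5 F5 G4

F-sharp minor to B minor down is a perfect fifth, so every note moves down by that interval.
B6 gives E6
Db6 gives Gb5
C6 gives F5
D5 gives G4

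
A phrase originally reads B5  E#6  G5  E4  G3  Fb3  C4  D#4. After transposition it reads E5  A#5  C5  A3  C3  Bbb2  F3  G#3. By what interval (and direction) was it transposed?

down a perfect fifth

From B5 to E5 is 5 letter names — a fifth of some quality.
E5 to B5 is 7 semitones, which makes it a perfect fifth; the second version is lower, so the direction is down.
Checking another pair — D#4 → G#3 — gives the same interval.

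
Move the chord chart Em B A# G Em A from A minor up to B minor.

F#m C# B# A F#m B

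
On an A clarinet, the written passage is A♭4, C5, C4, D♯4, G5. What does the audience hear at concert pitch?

F4 A4 A3 B#3 E5

The A clarinet sounds a minor third below written, so transpose each written note down a minor third.
Ab4 -> F4
C5 -> A4
C4 -> A3
D#4 -> B#3
G5 -> E5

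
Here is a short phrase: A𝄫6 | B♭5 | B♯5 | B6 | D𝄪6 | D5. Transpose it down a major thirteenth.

Cbb5 Db4 D#4 D5 F##4 F3

Abb6 → Cbb5
Bb5 → Db4
B#5 → D#4
B6 → D5
D##6 → F##4
D5 → F3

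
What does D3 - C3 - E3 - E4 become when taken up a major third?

F#3 E3 G#3 G#4

D3 gives F#3
C3 gives E3
E3 gives G#3
E4 gives G#4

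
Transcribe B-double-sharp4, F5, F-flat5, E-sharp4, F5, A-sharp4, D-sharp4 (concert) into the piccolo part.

Written C4 sounds as C5 on the piccolo, so concert pitches are written a perfect octave down.
B##4 gives B##3
F5 gives F4
Fb5 gives Fb4
E#4 gives E#3
F5 gives F4
A#4 gives A#3
D#4 gives D#3

B##3 F4 Fb4 E#3 F4 A#3 D#3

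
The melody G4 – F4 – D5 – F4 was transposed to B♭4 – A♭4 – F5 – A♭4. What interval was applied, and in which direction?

up a minor third

Take the first pair: G4 → Bb4. G to B spans 3 letter names, so the interval is some kind of third.
G4 to Bb4 is 3 semitones, which makes it a minor third; the second version is higher, so the direction is up.
Checking another pair — F4 → Ab4 — gives the same interval.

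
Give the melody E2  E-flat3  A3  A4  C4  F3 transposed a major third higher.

E2 up a major third is G#2.
Eb3 up a major third is G3.
A3 up a major third is C#4.
A4: a third up reaches C, and 4 semitones makes it C#5.
A major third up from C4 gives E4.
A major third up from F3 gives A3.

G#2 G3 C#4 C#5 E4 A3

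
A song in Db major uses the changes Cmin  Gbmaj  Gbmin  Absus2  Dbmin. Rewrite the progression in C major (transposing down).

Bmin Fmaj Fmin Gsus2 Cmin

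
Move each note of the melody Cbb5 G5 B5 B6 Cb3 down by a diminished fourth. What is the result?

Cbb5 → Gb4
G5 → D#5
B5 → F##5
B6 → F##6
Cb3 → G2

Gb4 D#5 F##5 F##6 G2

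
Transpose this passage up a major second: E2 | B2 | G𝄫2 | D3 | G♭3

F#2 C#3 Abb2 E3 Ab3

E2 up a major second is F#2.
A major second up from B2 gives C#3.
A major second up from Gbb2 gives Abb2.
D3: a second up reaches E, and 2 semitones makes it E3.
A major second up from Gb3 gives Ab3.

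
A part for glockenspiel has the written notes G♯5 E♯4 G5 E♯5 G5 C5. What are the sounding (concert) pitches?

G#7 E#6 G7 E#7 G7 C7

The glockenspiel sounds a perfect fifteenth above written, so transpose each written note up a perfect fifteenth.
G#5 becomes G#7
E#4 becomes E#6
G5 becomes G7
E#5 becomes E#7
G5 becomes G7
C5 becomes C7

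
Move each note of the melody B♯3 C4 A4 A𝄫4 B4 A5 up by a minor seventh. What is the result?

A minor seventh up from B#3 gives A#4.
A minor seventh up from C4 gives Bb4.
A4: a seventh up reaches G, and 10 semitones makes it G5.
Abb4: a seventh up reaches G, and 10 semitones makes it Gbb5.
B4 up a minor seventh is A5.
A5 up a minor seventh is G6.

A#4 Bb4 G5 Gbb5 A5 G6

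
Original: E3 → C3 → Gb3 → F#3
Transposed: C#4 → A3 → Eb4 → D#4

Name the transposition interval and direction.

up a major sixth

From E3 to C#4 is 6 letter names — a sixth of some quality.
E3 to C#4 is 9 semitones, which makes it a major sixth; the second version is higher, so the direction is up.
Checking another pair — F#3 → D#4 — gives the same interval.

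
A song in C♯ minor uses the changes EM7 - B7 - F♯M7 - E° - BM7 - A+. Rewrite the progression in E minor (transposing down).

GM7 D7 AM7 G° DM7 C+

C♯ minor down to E minor is a major sixth; each chord root moves by that interval while the quality stays the same.
EM7: root E down a major sixth → G, giving GM7.
B7: root B down a major sixth → D, giving D7.
F♯M7: root F♯ down a major sixth → A, giving AM7.
E°: root E down a major sixth → G, giving G°.
BM7: root B down a major sixth → D, giving DM7.
A+: root A down a major sixth → C, giving C+.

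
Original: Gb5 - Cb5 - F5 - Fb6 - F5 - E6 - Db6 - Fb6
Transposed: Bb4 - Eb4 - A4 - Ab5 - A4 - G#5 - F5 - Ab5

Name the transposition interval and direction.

down a minor sixth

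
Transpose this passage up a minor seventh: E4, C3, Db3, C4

D5 Bb3 Cb4 Bb4

A minor seventh up from E4 gives D5.
C3: a seventh up reaches B, and 10 semitones makes it Bb3.
Db3: a seventh up reaches C, and 10 semitones makes it Cb4.
A minor seventh up from C4 gives Bb4.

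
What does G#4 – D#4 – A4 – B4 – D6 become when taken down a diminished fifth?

C##4 G##3 D#4 E#4 G#5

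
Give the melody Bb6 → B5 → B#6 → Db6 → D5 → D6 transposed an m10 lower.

Bb6 to G5
B5 to G#4
B#6 to G##5
Db6 to Bb4
D5 to B3
D6 to B4

G5 G#4 G##5 Bb4 B3 B4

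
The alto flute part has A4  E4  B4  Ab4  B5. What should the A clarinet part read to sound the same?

G4 D4 A4 Gb4 A5

First find concert pitch: the alto flute sounds a perfect fourth below written, so A4 E4 B4 Ab4 B5 sounds E4 B3 F#4 Eb4 F#5.
Then write for A clarinet: it sounds a minor third below written, so the part must be a minor third above concert.
E4 → G4
B3 → D4
F#4 → A4
Eb4 → Gb4
F#5 → A5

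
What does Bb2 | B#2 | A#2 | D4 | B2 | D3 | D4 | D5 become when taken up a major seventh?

A3 A##3 G##3 C#5 A#3 C#4 C#5 C#6

Bb2 gives A3
B#2 gives A##3
A#2 gives G##3
D4 gives C#5
B2 gives A#3
D3 gives C#4
D4 gives C#5
D5 gives C#6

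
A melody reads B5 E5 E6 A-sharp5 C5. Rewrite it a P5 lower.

E5 A4 A5 D#5 F4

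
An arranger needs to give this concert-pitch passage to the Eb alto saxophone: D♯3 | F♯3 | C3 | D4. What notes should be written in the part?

The Eb alto saxophone sounds a major sixth below written, so the written part must be a major sixth above concert — transpose each note up.
D#3 to B#3
F#3 to D#4
C3 to A3
D4 to B4

B#3 D#4 A3 B4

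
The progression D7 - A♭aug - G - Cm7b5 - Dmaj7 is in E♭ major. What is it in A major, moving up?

G#7 Daug C# F#m7b5 G#maj7

E♭ major up to A major is an augmented fourth; each chord root moves by that interval while the quality stays the same.
D7: root D up an augmented fourth → G#, giving G#7.
A♭aug: root A♭ up an augmented fourth → D, giving Daug.
G: root G up an augmented fourth → C#, giving C#.
Cm7b5: root C up an augmented fourth → F#, giving F#m7b5.
Dmaj7: root D up an augmented fourth → G#, giving G#maj7.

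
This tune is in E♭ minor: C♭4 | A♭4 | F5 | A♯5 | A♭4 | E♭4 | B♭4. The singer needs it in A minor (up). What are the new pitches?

E♭ minor to A minor up is an augmented fourth, so every note moves up by that interval.
Cb4 → F4
Ab4 → D5
F5 → B5
A#5 → D##6
Ab4 → D5
Eb4 → A4
Bb4 → E5

F4 D5 B5 D##6 D5 A4 E5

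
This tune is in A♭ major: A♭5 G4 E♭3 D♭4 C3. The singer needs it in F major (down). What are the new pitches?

F5 E4 C3 Bb3 A2

From A♭ down to F is a minor third; apply that to each pitch.
Ab5 → F5
G4 → E4
Eb3 → C3
Db4 → Bb3
C3 → A2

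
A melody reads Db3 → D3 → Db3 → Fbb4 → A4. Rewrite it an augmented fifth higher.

A3 A#3 A3 Cb5 E#5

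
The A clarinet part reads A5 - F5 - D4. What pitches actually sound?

F#5 D5 B3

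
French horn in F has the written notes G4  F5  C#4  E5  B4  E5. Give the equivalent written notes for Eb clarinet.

First find concert pitch: the French horn in F sounds a perfect fifth below written, so G4 F5 C#4 E5 B4 E5 sounds C4 Bb4 F#3 A4 E4 A4.
Then write for Eb clarinet: it sounds a minor third above written, so the part must be a minor third below concert.
C4 → A3
Bb4 → G4
F#3 → D#3
A4 → F#4
E4 → C#4
A4 → F#4

A3 G4 D#3 F#4 C#4 F#4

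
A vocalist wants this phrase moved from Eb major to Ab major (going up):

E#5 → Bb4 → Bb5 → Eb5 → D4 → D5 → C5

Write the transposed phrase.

Eb major to Ab major up is a perfect fourth, so every note moves up by that interval.
E#5 to A#5
Bb4 to Eb5
Bb5 to Eb6
Eb5 to Ab5
D4 to G4
D5 to G5
C5 to F5

A#5 Eb5 Eb6 Ab5 G4 G5 F5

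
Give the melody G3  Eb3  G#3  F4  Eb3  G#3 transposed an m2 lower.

F#3 D3 F##3 E4 D3 F##3

G3 down a minor second is F#3.
Eb3: a second down reaches D, and 1 semitone makes it D3.
G#3: a second down reaches F, and 1 semitone makes it F##3.
A minor second down from F4 gives E4.
Eb3 down a minor second is D3.
A minor second down from G#3 gives F##3.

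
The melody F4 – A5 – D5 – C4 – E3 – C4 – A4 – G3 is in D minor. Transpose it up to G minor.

Bb4 D6 G5 F4 A3 F4 D5 C4

From D up to G is a perfect fourth; apply that to each pitch.
F4 -> Bb4
A5 -> D6
D5 -> G5
C4 -> F4
E3 -> A3
C4 -> F4
A4 -> D5
G3 -> C4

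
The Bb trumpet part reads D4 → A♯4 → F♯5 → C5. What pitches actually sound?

Written C4 on the Bb trumpet sounds as Bb3, a major second lower; apply that shift to every note.
D4 -> C4
A#4 -> G#4
F#5 -> E5
C5 -> Bb4

C4 G#4 E5 Bb4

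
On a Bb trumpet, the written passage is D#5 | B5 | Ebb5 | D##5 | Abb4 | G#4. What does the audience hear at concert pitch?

C#5 A5 Dbb5 C##5 Gbb4 F#4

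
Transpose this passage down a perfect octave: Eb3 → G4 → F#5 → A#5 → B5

Eb2 G3 F#4 A#4 B4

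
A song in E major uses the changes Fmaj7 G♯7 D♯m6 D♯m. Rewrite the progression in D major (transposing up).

Ebmaj7 F#7 C#m6 C#m

E major up to D major is a minor seventh; each chord root moves by that interval while the quality stays the same.
Fmaj7: root F up a minor seventh → Eb, giving Ebmaj7.
G♯7: root G♯ up a minor seventh → F#, giving F#7.
D♯m6: root D♯ up a minor seventh → C#, giving C#m6.
D♯m: root D♯ up a minor seventh → C#, giving C#m.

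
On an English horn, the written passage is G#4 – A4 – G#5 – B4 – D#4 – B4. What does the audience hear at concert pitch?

C#4 D4 C#5 E4 G#3 E4

Written C4 on the English horn sounds as F3, a perfect fifth lower; apply that shift to every note.
G#4 to C#4
A4 to D4
G#5 to C#5
B4 to E4
D#4 to G#3
B4 to E4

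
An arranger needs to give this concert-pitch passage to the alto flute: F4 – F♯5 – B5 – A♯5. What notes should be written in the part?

Bb4 B5 E6 D#6

The alto flute sounds a perfect fourth below written, so the written part must be a perfect fourth above concert — transpose each note up.
F4 → Bb4
F#5 → B5
B5 → E6
A#5 → D#6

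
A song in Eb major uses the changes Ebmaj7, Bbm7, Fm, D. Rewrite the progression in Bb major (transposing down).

Bbmaj7 Fm7 Cm A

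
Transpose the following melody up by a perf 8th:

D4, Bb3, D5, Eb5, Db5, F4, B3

D5 Bb4 D6 Eb6 Db6 F5 B4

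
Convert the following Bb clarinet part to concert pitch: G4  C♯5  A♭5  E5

The Bb clarinet sounds a major second below written, so transpose each written note down a major second.
G4 to F4
C#5 to B4
Ab5 to Gb5
E5 to D5

F4 B4 Gb5 D5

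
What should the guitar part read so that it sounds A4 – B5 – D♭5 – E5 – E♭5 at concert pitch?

Written C4 sounds as C3 on the guitar, so concert pitches are written a perfect octave up.
A4 -> A5
B5 -> B6
Db5 -> Db6
E5 -> E6
Eb5 -> Eb6

A5 B6 Db6 E6 Eb6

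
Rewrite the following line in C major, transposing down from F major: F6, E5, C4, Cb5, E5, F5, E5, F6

From F down to C is a perfect fourth; apply that to each pitch.
F6 gives C6
E5 gives B4
C4 gives G3
Cb5 gives Gb4
E5 gives B4
F5 gives C5
E5 gives B4
F6 gives C6

C6 B4 G3 Gb4 B4 C5 B4 C6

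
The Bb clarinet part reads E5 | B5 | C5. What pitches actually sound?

D5 A5 Bb4

The Bb clarinet sounds a major second below written, so transpose each written note down a major second.
E5 becomes D5
B5 becomes A5
C5 becomes Bb4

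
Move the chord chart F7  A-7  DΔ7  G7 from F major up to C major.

F major up to C major is a perfect fifth; each chord root moves by that interval while the quality stays the same.
F7: root F up a perfect fifth → C, giving C7.
A-7: root A up a perfect fifth → E, giving E-7.
DΔ7: root D up a perfect fifth → A, giving AΔ7.
G7: root G up a perfect fifth → D, giving D7.

C7 E-7 AΔ7 D7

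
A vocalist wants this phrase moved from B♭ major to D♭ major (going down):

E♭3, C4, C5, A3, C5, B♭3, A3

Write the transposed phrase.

From B♭ down to D♭ is a major sixth; apply that to each pitch.
Eb3 gives Gb2
C4 gives Eb3
C5 gives Eb4
A3 gives C3
C5 gives Eb4
Bb3 gives Db3
A3 gives C3

Gb2 Eb3 Eb4 C3 Eb4 Db3 C3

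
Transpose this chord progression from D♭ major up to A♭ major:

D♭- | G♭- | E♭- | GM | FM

D♭ major up to A♭ major is a perfect fifth; each chord root moves by that interval while the quality stays the same.
D♭-: root D♭ up a perfect fifth → Ab, giving Ab-.
G♭-: root G♭ up a perfect fifth → Db, giving Db-.
E♭-: root E♭ up a perfect fifth → Bb, giving Bb-.
GM: root G up a perfect fifth → D, giving DM.
FM: root F up a perfect fifth → C, giving CM.

Ab- Db- Bb- DM CM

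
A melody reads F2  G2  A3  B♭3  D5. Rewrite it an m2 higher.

Gb2 Ab2 Bb3 Cb4 Eb5

F2 to Gb2
G2 to Ab2
A3 to Bb3
Bb3 to Cb4
D5 to Eb5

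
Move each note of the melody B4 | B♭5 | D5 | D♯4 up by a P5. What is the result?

B4 up a perfect fifth is F#5.
Bb5 up a perfect fifth is F6.
A perfect fifth up from D5 gives A5.
D#4: a fifth up reaches A, and 7 semitones makes it A#4.

F#5 F6 A5 A#4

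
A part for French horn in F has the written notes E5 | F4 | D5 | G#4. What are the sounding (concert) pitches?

A4 Bb3 G4 C#4

Written C4 on the French horn in F sounds as F3, a perfect fifth lower; apply that shift to every note.
E5 → A4
F4 → Bb3
D5 → G4
G#4 → C#4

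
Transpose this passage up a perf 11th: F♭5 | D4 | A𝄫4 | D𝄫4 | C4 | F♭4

Bbb6 G5 Dbb6 Gbb5 F5 Bbb5

Fb5 becomes Bbb6
D4 becomes G5
Abb4 becomes Dbb6
Dbb4 becomes Gbb5
C4 becomes F5
Fb4 becomes Bbb5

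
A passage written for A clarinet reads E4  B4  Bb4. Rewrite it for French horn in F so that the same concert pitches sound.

First find concert pitch: the A clarinet sounds a minor third below written, so E4 B4 Bb4 sounds C#4 G#4 G4.
Then write for French horn in F: it sounds a perfect fifth below written, so the part must be a perfect fifth above concert.
C#4 → G#4
G#4 → D#5
G4 → D5

G#4 D#5 D5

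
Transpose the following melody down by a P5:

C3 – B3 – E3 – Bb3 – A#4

F2 E3 A2 Eb3 D#4

C3 becomes F2
B3 becomes E3
E3 becomes A2
Bb3 becomes Eb3
A#4 becomes D#4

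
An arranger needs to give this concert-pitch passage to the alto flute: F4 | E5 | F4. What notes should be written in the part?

Bb4 A5 Bb4

The alto flute sounds a perfect fourth below written, so the written part must be a perfect fourth above concert — transpose each note up.
F4 -> Bb4
E5 -> A5
F4 -> Bb4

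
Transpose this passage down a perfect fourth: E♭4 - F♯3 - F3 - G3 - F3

Eb4: a fourth down reaches B, and 5 semitones makes it Bb3.
F#3: a fourth down reaches C, and 5 semitones makes it C#3.
A perfect fourth down from F3 gives C3.
G3: a fourth down reaches D, and 5 semitones makes it D3.
A perfect fourth down from F3 gives C3.

Bb3 C#3 C3 D3 C3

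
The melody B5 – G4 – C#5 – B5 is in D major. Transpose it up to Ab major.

F6 Db5 G5 F6

From D up to Ab is a diminished fifth; apply that to each pitch.
B5 becomes F6
G4 becomes Db5
C#5 becomes G5
B5 becomes F6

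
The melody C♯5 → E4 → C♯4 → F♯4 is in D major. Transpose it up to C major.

B5 D5 B4 E5

D major to C major up is a minor seventh, so every note moves up by that interval.
C#5 -> B5
E4 -> D5
C#4 -> B4
F#4 -> E5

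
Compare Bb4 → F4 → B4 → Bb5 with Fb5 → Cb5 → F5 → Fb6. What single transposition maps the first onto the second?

Take the first pair: Bb4 → Fb5. B to F spans 5 letter names, so the interval is some kind of fifth.
Bb4 to Fb5 is 6 semitones, which makes it a diminished fifth; the second version is higher, so the direction is up.
Checking another pair — Bb5 → Fb6 — gives the same interval.

up a diminished fifth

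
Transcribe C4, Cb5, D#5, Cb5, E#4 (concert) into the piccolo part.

The piccolo sounds a perfect octave above written, so the written part must be a perfect octave below concert — transpose each note down.
C4 → C3
Cb5 → Cb4
D#5 → D#4
Cb5 → Cb4
E#4 → E#3

C3 Cb4 D#4 Cb4 E#3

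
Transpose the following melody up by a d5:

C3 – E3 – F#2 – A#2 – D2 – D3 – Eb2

Gb3 Bb3 C3 E3 Ab2 Ab3 Bbb2

C3: a fifth up reaches G, and 6 semitones makes it Gb3.
E3 up a diminished fifth is Bb3.
F#2: a fifth up reaches C, and 6 semitones makes it C3.
A#2: a fifth up reaches E, and 6 semitones makes it E3.
A diminished fifth up from D2 gives Ab2.
D3 up a diminished fifth is Ab3.
Eb2: a fifth up reaches B, and 6 semitones makes it Bbb2.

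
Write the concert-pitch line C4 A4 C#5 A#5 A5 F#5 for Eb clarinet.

Written C4 sounds as Eb4 on the Eb clarinet, so concert pitches are written a minor third down.
C4 → A3
A4 → F#4
C#5 → A#4
A#5 → F##5
A5 → F#5
F#5 → D#5

A3 F#4 A#4 F##5 F#5 D#5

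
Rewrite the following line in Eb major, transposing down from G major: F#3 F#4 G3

D3 D4 Eb3

G major to Eb major down is a major third, so every note moves down by that interval.
F#3 → D3
F#4 → D4
G3 → Eb3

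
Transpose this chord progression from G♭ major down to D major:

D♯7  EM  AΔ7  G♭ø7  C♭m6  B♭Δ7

A##7 B#M E#Δ7 Dø7 Gm6 F#Δ7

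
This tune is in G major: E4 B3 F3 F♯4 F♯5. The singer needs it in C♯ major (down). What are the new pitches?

A#3 E#3 B2 B#3 B#4

G major to C♯ major down is a diminished fifth, so every note moves down by that interval.
E4 -> A#3
B3 -> E#3
F3 -> B2
F#4 -> B#3
F#5 -> B#4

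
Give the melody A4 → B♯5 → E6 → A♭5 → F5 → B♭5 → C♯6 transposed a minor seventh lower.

A4 becomes B3
B#5 becomes C##5
E6 becomes F#5
Ab5 becomes Bb4
F5 becomes G4
Bb5 becomes C5
C#6 becomes D#5

B3 C##5 F#5 Bb4 G4 C5 D#5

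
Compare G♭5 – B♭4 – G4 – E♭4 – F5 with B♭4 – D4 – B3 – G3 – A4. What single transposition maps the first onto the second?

down a minor sixth

From Gb5 to Bb4 is 6 letter names — a sixth of some quality.
Bb4 to Gb5 is 8 semitones, which makes it a minor sixth; the second version is lower, so the direction is down.
Checking another pair — F5 → A4 — gives the same interval.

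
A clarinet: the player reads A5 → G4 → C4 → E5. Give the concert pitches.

F#5 E4 A3 C#5

Written C4 on the A clarinet sounds as A3, a minor third lower; apply that shift to every note.
A5 -> F#5
G4 -> E4
C4 -> A3
E5 -> C#5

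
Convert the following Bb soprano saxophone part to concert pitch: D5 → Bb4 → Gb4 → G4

Written C4 on the Bb soprano saxophone sounds as Bb3, a major second lower; apply that shift to every note.
D5 -> C5
Bb4 -> Ab4
Gb4 -> Fb4
G4 -> F4

C5 Ab4 Fb4 F4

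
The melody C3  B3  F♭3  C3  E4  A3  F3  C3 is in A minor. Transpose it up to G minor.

Bb3 A4 Ebb4 Bb3 D5 G4 Eb4 Bb3

A minor to G minor up is a minor seventh, so every note moves up by that interval.
C3 becomes Bb3
B3 becomes A4
Fb3 becomes Ebb4
C3 becomes Bb3
E4 becomes D5
A3 becomes G4
F3 becomes Eb4
C3 becomes Bb3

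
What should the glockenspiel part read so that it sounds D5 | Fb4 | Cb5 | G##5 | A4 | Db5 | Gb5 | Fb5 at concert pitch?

D3 Fb2 Cb3 G##3 A2 Db3 Gb3 Fb3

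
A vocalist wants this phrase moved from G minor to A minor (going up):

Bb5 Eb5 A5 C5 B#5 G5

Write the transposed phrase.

C6 F5 B5 D5 C##6 A5

From G up to A is a major second; apply that to each pitch.
Bb5 becomes C6
Eb5 becomes F5
A5 becomes B5
C5 becomes D5
B#5 becomes C##6
G5 becomes A5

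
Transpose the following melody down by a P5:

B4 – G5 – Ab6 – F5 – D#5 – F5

B4 down a perfect fifth is E4.
A perfect fifth down from G5 gives C5.
Ab6: a fifth down reaches D, and 7 semitones makes it Db6.
F5 down a perfect fifth is Bb4.
D#5: a fifth down reaches G, and 7 semitones makes it G#4.
F5 down a perfect fifth is Bb4.

E4 C5 Db6 Bb4 G#4 Bb4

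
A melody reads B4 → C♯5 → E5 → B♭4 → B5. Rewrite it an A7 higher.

B4 becomes A##5
C#5 becomes B##5
E5 becomes D##6
Bb4 becomes A#5
B5 becomes A##6

A##5 B##5 D##6 A#5 A##6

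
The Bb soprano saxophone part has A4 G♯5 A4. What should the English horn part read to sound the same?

D5 C#6 D5

First find concert pitch: the Bb soprano saxophone sounds a major second below written, so A4 G♯5 A4 sounds G4 F#5 G4.
Then write for English horn: it sounds a perfect fifth below written, so the part must be a perfect fifth above concert.
G4 → D5
F#5 → C#6
G4 → D5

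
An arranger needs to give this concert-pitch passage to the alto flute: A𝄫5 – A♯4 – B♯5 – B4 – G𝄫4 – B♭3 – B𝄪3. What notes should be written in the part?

The alto flute sounds a perfect fourth below written, so the written part must be a perfect fourth above concert — transpose each note up.
Abb5 -> Dbb6
A#4 -> D#5
B#5 -> E#6
B4 -> E5
Gbb4 -> Cbb5
Bb3 -> Eb4
B##3 -> E##4

Dbb6 D#5 E#6 E5 Cbb5 Eb4 E##4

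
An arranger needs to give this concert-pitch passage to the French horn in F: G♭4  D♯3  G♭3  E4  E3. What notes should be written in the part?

Written C4 sounds as F3 on the French horn in F, so concert pitches are written a perfect fifth up.
Gb4 becomes Db5
D#3 becomes A#3
Gb3 becomes Db4
E4 becomes B4
E3 becomes B3

Db5 A#3 Db4 B4 B3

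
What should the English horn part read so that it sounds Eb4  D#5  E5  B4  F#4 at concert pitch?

Bb4 A#5 B5 F#5 C#5

The English horn sounds a perfect fifth below written, so the written part must be a perfect fifth above concert — transpose each note up.
Eb4 → Bb4
D#5 → A#5
E5 → B5
B4 → F#5
F#4 → C#5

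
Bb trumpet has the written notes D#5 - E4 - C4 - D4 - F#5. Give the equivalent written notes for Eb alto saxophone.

A#5 B4 G4 A4 C#6

First find concert pitch: the Bb trumpet sounds a major second below written, so D#5 E4 C4 D4 F#5 sounds C#5 D4 Bb3 C4 E5.
Then write for Eb alto saxophone: it sounds a major sixth below written, so the part must be a major sixth above concert.
C#5 → A#5
D4 → B4
Bb3 → G4
C4 → A4
E5 → C#6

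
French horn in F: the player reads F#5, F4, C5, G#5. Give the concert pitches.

B4 Bb3 F4 C#5

The French horn in F sounds a perfect fifth below written, so transpose each written note down a perfect fifth.
F#5 → B4
F4 → Bb3
C5 → F4
G#5 → C#5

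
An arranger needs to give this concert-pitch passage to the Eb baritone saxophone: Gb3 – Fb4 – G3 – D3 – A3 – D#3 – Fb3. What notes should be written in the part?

Written C4 sounds as Eb2 on the Eb baritone saxophone, so concert pitches are written a major thirteenth up.
Gb3 gives Eb5
Fb4 gives Db6
G3 gives E5
D3 gives B4
A3 gives F#5
D#3 gives B#4
Fb3 gives Db5

Eb5 Db6 E5 B4 F#5 B#4 Db5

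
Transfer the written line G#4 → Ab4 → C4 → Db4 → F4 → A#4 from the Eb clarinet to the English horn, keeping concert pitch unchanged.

F#5 Gb5 Bb4 Cb5 Eb5 G#5

First find concert pitch: the Eb clarinet sounds a minor third above written, so G#4 Ab4 C4 Db4 F4 A#4 sounds B4 Cb5 Eb4 Fb4 Ab4 C#5.
Then write for English horn: it sounds a perfect fifth below written, so the part must be a perfect fifth above concert.
B4 → F#5
Cb5 → Gb5
Eb4 → Bb4
Fb4 → Cb5
Ab4 → Eb5
C#5 → G#5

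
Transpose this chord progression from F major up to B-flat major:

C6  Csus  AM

F6 Fsus DM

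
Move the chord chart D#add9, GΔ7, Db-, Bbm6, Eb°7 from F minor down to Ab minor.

F minor down to Ab minor is a major sixth; each chord root moves by that interval while the quality stays the same.
D#add9: root D# down a major sixth → F#, giving F#add9.
GΔ7: root G down a major sixth → Bb, giving BbΔ7.
Db-: root Db down a major sixth → Fb, giving Fb-.
Bbm6: root Bb down a major sixth → Db, giving Dbm6.
Eb°7: root Eb down a major sixth → Gb, giving Gb°7.

F#add9 BbΔ7 Fb- Dbm6 Gb°7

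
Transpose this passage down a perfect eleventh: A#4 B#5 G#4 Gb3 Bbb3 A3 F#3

A#4 becomes E#3
B#5 becomes F##4
G#4 becomes D#3
Gb3 becomes Db2
Bbb3 becomes Fb2
A3 becomes E2
F#3 becomes C#2

E#3 F##4 D#3 Db2 Fb2 E2 C#2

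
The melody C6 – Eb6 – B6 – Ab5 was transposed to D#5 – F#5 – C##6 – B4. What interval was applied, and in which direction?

down a diminished seventh

Take the first pair: C6 → D#5. C to D spans 7 letter names, so the interval is some kind of seventh.
D#5 to C6 is 9 semitones, which makes it a diminished seventh; the second version is lower, so the direction is down.
Checking another pair — Ab5 → B4 — gives the same interval.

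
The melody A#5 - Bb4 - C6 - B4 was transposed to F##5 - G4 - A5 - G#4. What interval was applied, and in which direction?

From A#5 to F##5 is 3 letter names — a third of some quality.
F##5 to A#5 is 3 semitones, which makes it a minor third; the second version is lower, so the direction is down.
Checking another pair — B4 → G#4 — gives the same interval.

down a minor third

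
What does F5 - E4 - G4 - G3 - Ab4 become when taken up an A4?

An augmented fourth up from F5 gives B5.
E4 up an augmented fourth is A#4.
G4 up an augmented fourth is C#5.
G3 up an augmented fourth is C#4.
Ab4 up an augmented fourth is D5.

B5 A#4 C#5 C#4 D5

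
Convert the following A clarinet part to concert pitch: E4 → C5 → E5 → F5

C#4 A4 C#5 D5

The A clarinet sounds a minor third below written, so transpose each written note down a minor third.
E4 -> C#4
C5 -> A4
E5 -> C#5
F5 -> D5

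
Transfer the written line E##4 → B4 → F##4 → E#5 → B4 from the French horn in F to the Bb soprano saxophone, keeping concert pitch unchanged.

First find concert pitch: the French horn in F sounds a perfect fifth below written, so E##4 B4 F##4 E#5 B4 sounds A##3 E4 B#3 A#4 E4.
Then write for Bb soprano saxophone: it sounds a major second below written, so the part must be a major second above concert.
A##3 → B##3
E4 → F#4
B#3 → C##4
A#4 → B#4
E4 → F#4

B##3 F#4 C##4 B#4 F#4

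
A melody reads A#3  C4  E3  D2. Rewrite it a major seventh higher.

G##4 B4 D#4 C#3

A#3 to G##4
C4 to B4
E3 to D#4
D2 to C#3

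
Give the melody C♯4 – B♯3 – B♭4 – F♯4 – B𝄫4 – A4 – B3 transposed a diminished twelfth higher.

G5 F#5 Fb6 C6 Fbb6 Eb6 F5

A diminished twelfth up from C#4 gives G5.
A diminished twelfth up from B#3 gives F#5.
Bb4: a twelfth up reaches F, and 18 semitones makes it Fb6.
A diminished twelfth up from F#4 gives C6.
Bbb4 up a diminished twelfth is Fbb6.
A4 up a diminished twelfth is Eb6.
B3: a twelfth up reaches F, and 18 semitones makes it F5.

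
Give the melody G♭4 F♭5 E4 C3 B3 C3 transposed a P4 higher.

Cb5 Bbb5 A4 F3 E4 F3

Gb4 up a perfect fourth is Cb5.
A perfect fourth up from Fb5 gives Bbb5.
E4: a fourth up reaches A, and 5 semitones makes it A4.
A perfect fourth up from C3 gives F3.
B3: a fourth up reaches E, and 5 semitones makes it E4.
C3 up a perfect fourth is F3.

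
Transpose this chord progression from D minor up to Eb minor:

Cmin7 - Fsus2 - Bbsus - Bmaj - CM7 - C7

D minor up to Eb minor is a minor second; each chord root moves by that interval while the quality stays the same.
Cmin7: root C up a minor second → Db, giving Dbmin7.
Fsus2: root F up a minor second → Gb, giving Gbsus2.
Bbsus: root Bb up a minor second → Cb, giving Cbsus.
Bmaj: root B up a minor second → C, giving Cmaj.
CM7: root C up a minor second → Db, giving DbM7.
C7: root C up a minor second → Db, giving Db7.

Dbmin7 Gbsus2 Cbsus Cmaj DbM7 Db7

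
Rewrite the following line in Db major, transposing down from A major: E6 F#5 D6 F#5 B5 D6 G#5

Ab5 Bb4 Gb5 Bb4 Eb5 Gb5 C5

A major to Db major down is an augmented fifth, so every note moves down by that interval.
E6 gives Ab5
F#5 gives Bb4
D6 gives Gb5
F#5 gives Bb4
B5 gives Eb5
D6 gives Gb5
G#5 gives C5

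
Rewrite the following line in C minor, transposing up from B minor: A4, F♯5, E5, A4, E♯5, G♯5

B minor to C minor up is a minor second, so every note moves up by that interval.
A4 → Bb4
F#5 → G5
E5 → F5
A4 → Bb4
E#5 → F#5
G#5 → A5

Bb4 G5 F5 Bb4 F#5 A5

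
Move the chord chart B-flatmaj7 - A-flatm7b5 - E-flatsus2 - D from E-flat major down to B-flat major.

Fmaj7 Ebm7b5 Bbsus2 A

E-flat major down to B-flat major is a perfect fourth; each chord root moves by that interval while the quality stays the same.
B-flatmaj7: root B-flat down a perfect fourth → F, giving Fmaj7.
A-flatm7b5: root A-flat down a perfect fourth → Eb, giving Ebm7b5.
E-flatsus2: root E-flat down a perfect fourth → Bb, giving Bbsus2.
D: root D down a perfect fourth → A, giving A.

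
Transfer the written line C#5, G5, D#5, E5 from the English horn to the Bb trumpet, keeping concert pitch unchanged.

G#4 D5 A#4 B4

First find concert pitch: the English horn sounds a perfect fifth below written, so C#5 G5 D#5 E5 sounds F#4 C5 G#4 A4.
Then write for Bb trumpet: it sounds a major second below written, so the part must be a major second above concert.
F#4 → G#4
C5 → D5
G#4 → A#4
A4 → B4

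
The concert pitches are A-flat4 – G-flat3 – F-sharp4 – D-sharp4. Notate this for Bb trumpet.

Bb4 Ab3 G#4 E#4

The Bb trumpet sounds a major second below written, so the written part must be a major second above concert — transpose each note up.
Ab4 becomes Bb4
Gb3 becomes Ab3
F#4 becomes G#4
D#4 becomes E#4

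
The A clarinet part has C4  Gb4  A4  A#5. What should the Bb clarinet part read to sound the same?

B3 F4 G#4 G##5

First find concert pitch: the A clarinet sounds a minor third below written, so C4 Gb4 A4 A#5 sounds A3 Eb4 F#4 F##5.
Then write for Bb clarinet: it sounds a major second below written, so the part must be a major second above concert.
A3 → B3
Eb4 → F4
F#4 → G#4
F##5 → G##5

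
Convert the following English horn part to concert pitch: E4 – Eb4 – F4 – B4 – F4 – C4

The English horn sounds a perfect fifth below written, so transpose each written note down a perfect fifth.
E4 gives A3
Eb4 gives Ab3
F4 gives Bb3
B4 gives E4
F4 gives Bb3
C4 gives F3

A3 Ab3 Bb3 E4 Bb3 F3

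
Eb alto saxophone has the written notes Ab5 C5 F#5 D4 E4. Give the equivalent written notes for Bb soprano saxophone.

First find concert pitch: the Eb alto saxophone sounds a major sixth below written, so Ab5 C5 F#5 D4 E4 sounds Cb5 Eb4 A4 F3 G3.
Then write for Bb soprano saxophone: it sounds a major second below written, so the part must be a major second above concert.
Cb5 → Db5
Eb4 → F4
A4 → B4
F3 → G3
G3 → A3

Db5 F4 B4 G3 A3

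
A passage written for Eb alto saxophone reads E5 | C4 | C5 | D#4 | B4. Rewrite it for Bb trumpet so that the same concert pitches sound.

A4 F3 F4 G#3 E4

First find concert pitch: the Eb alto saxophone sounds a major sixth below written, so E5 C4 C5 D#4 B4 sounds G4 Eb3 Eb4 F#3 D4.
Then write for Bb trumpet: it sounds a major second below written, so the part must be a major second above concert.
G4 → A4
Eb3 → F3
Eb4 → F4
F#3 → G#3
D4 → E4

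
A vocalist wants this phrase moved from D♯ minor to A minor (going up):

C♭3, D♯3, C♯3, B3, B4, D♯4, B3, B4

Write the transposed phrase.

Gbb3 A3 G3 F4 F5 A4 F4 F5

From D♯ up to A is a diminished fifth; apply that to each pitch.
Cb3 to Gbb3
D#3 to A3
C#3 to G3
B3 to F4
B4 to F5
D#4 to A4
B3 to F4
B4 to F5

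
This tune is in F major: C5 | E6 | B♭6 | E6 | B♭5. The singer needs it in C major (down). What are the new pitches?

From F down to C is a perfect fourth; apply that to each pitch.
C5 becomes G4
E6 becomes B5
Bb6 becomes F6
E6 becomes B5
Bb5 becomes F5

G4 B5 F6 B5 F5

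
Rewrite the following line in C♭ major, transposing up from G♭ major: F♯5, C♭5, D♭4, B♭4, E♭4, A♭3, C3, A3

B5 Fb5 Gb4 Eb5 Ab4 Db4 F3 D4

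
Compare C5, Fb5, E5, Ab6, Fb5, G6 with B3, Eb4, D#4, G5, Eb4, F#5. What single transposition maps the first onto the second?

down a minor ninth

From C5 to B3 is 9 letter names — a ninth of some quality.
B3 to C5 is 13 semitones, which makes it a minor ninth; the second version is lower, so the direction is down.
Checking another pair — G6 → F#5 — gives the same interval.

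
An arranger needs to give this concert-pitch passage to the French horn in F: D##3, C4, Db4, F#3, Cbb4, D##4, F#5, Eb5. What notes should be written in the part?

A##3 G4 Ab4 C#4 Gbb4 A##4 C#6 Bb5

The French horn in F sounds a perfect fifth below written, so the written part must be a perfect fifth above concert — transpose each note up.
D##3 → A##3
C4 → G4
Db4 → Ab4
F#3 → C#4
Cbb4 → Gbb4
D##4 → A##4
F#5 → C#6
Eb5 → Bb5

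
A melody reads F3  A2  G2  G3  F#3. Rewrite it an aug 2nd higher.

G#3 B#2 A#2 A#3 G##3

F3: a second up reaches G, and 3 semitones makes it G#3.
A2 up an augmented second is B#2.
G2 up an augmented second is A#2.
G3: a second up reaches A, and 3 semitones makes it A#3.
An augmented second up from F#3 gives G##3.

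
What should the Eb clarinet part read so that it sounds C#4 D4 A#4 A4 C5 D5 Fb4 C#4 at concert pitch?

A#3 B3 F##4 F#4 A4 B4 Db4 A#3

Written C4 sounds as Eb4 on the Eb clarinet, so concert pitches are written a minor third down.
C#4 to A#3
D4 to B3
A#4 to F##4
A4 to F#4
C5 to A4
D5 to B4
Fb4 to Db4
C#4 to A#3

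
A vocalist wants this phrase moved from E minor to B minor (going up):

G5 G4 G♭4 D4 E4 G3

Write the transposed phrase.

D6 D5 Db5 A4 B4 D4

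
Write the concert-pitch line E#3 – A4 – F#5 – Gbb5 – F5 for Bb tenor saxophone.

F##4 B5 G#6 Abb6 G6

Written C4 sounds as Bb2 on the Bb tenor saxophone, so concert pitches are written a major ninth up.
E#3 gives F##4
A4 gives B5
F#5 gives G#6
Gbb5 gives Abb6
F5 gives G6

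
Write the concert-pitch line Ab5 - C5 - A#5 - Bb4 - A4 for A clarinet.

Cb6 Eb5 C#6 Db5 C5

The A clarinet sounds a minor third below written, so the written part must be a minor third above concert — transpose each note up.
Ab5 gives Cb6
C5 gives Eb5
A#5 gives C#6
Bb4 gives Db5
A4 gives C5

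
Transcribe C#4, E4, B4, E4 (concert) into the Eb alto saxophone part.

Written C4 sounds as Eb3 on the Eb alto saxophone, so concert pitches are written a major sixth up.
C#4 to A#4
E4 to C#5
B4 to G#5
E4 to C#5

A#4 C#5 G#5 C#5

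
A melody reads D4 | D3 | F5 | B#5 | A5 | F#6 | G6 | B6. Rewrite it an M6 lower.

D4: a sixth down reaches F, and 9 semitones makes it F3.
D3: a sixth down reaches F, and 9 semitones makes it F2.
F5: a sixth down reaches A, and 9 semitones makes it Ab4.
A major sixth down from B#5 gives D#5.
A5 down a major sixth is C5.
A major sixth down from F#6 gives A5.
G6 down a major sixth is Bb5.
B6: a sixth down reaches D, and 9 semitones makes it D6.

F3 F2 Ab4 D#5 C5 A5 Bb5 D6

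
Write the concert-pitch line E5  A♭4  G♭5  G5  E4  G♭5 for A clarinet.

G5 Cb5 Bbb5 Bb5 G4 Bbb5

Written C4 sounds as A3 on the A clarinet, so concert pitches are written a minor third up.
E5 → G5
Ab4 → Cb5
Gb5 → Bbb5
G5 → Bb5
E4 → G4
Gb5 → Bbb5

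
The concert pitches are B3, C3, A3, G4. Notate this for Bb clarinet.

C#4 D3 B3 A4

The Bb clarinet sounds a major second below written, so the written part must be a major second above concert — transpose each note up.
B3 to C#4
C3 to D3
A3 to B3
G4 to A4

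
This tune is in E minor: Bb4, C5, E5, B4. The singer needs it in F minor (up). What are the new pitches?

From E up to F is a minor second; apply that to each pitch.
Bb4 → Cb5
C5 → Db5
E5 → F5
B4 → C5

Cb5 Db5 F5 C5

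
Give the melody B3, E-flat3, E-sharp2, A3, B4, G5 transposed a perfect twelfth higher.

B3 up a perfect twelfth is F#5.
A perfect twelfth up from Eb3 gives Bb4.
E#2 up a perfect twelfth is B#3.
A perfect twelfth up from A3 gives E5.
B4 up a perfect twelfth is F#6.
A perfect twelfth up from G5 gives D7.

F#5 Bb4 B#3 E5 F#6 D7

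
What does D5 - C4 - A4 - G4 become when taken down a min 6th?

F#4 E3 C#4 B3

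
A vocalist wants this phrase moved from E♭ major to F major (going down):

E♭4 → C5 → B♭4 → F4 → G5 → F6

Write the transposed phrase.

F3 D4 C4 G3 A4 G5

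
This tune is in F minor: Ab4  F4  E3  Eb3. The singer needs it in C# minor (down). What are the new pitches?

E4 C#4 B#2 B2

F minor to C# minor down is a diminished fourth, so every note moves down by that interval.
Ab4 becomes E4
F4 becomes C#4
E3 becomes B#2
Eb3 becomes B2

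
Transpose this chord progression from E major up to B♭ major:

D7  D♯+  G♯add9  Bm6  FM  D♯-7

Ab7 A+ Dadd9 Fm6 CbM A-7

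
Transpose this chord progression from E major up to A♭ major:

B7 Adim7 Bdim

Eb7 Dbdim7 Ebdim

E major up to A♭ major is a diminished fourth; each chord root moves by that interval while the quality stays the same.
B7: root B up a diminished fourth → Eb, giving Eb7.
Adim7: root A up a diminished fourth → Db, giving Dbdim7.
Bdim: root B up a diminished fourth → Eb, giving Ebdim.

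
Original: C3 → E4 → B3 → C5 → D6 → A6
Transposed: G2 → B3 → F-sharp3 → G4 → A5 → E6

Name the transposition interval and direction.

down a perfect fourth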